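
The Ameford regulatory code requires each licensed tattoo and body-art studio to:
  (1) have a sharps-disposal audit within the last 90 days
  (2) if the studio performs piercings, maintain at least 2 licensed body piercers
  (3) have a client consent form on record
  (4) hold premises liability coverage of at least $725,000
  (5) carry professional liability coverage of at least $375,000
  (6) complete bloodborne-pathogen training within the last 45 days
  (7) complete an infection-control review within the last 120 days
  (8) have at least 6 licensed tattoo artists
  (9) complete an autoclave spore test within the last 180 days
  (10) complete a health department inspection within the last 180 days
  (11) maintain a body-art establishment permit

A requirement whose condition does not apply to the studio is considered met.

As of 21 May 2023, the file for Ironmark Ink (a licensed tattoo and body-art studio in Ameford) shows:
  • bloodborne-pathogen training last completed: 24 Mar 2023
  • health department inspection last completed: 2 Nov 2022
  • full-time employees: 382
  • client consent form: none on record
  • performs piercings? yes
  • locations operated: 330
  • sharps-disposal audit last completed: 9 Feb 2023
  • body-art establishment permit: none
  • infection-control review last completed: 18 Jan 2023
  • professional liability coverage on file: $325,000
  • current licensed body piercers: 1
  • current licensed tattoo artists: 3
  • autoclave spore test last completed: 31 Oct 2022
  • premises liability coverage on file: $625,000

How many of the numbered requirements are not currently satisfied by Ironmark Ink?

1. sharps-disposal audit 101 days ago vs limit 90 → not met
2. condition 'performs piercings' holds; licensed body piercers 1 < 2 → not met
3. client consent form absent → not met
4. premises liability coverage $625,000 < $725,000 → not met
5. professional liability coverage $325,000 < $375,000 → not met
6. bloodborne-pathogen training 58 days ago vs limit 45 → not met
7. infection-control review 123 days ago vs limit 120 → not met
8. licensed tattoo artists 3 < 6 → not met
9. autoclave spore test 202 days ago vs limit 180 → not met
10. health department inspection 200 days ago vs limit 180 → not met
11. body-art establishment permit absent → not met
Not met: 11 of 11

11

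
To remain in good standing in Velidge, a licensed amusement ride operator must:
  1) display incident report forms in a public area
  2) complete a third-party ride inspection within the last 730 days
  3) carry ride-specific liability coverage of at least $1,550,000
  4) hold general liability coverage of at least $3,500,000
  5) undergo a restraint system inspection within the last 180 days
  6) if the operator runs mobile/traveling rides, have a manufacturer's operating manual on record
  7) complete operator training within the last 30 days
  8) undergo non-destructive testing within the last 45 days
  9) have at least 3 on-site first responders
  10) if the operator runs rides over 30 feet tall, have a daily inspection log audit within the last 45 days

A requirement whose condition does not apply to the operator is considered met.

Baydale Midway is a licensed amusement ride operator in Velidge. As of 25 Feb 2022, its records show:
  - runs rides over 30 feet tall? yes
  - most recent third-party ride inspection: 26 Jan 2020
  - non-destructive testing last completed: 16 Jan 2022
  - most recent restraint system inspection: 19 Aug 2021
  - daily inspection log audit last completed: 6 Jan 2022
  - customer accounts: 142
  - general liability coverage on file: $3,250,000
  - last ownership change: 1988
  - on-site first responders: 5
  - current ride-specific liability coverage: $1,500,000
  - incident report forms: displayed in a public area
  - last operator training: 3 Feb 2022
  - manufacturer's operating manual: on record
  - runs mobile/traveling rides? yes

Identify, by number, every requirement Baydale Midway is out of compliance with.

2, 3, 4, 5, 10

1. incident report forms present → met
2. third-party ride inspection 761 days ago vs limit 730 → not met
3. ride-specific liability coverage $1,500,000 < $1,550,000 → not met
4. general liability coverage $3,250,000 < $3,500,000 → not met
5. restraint system inspection 190 days ago vs limit 180 → not met
6. condition 'runs mobile/traveling rides' holds; manufacturer's operating manual present → met
7. operator training 22 days ago vs limit 30 → met
8. non-destructive testing 40 days ago vs limit 45 → met
9. on-site first responders 5 ≥ 3 → met
10. condition 'runs rides over 30 feet tall' holds; daily inspection log audit 50 days ago vs limit 45 → not met
Not met: 2, 3, 4, 5, 10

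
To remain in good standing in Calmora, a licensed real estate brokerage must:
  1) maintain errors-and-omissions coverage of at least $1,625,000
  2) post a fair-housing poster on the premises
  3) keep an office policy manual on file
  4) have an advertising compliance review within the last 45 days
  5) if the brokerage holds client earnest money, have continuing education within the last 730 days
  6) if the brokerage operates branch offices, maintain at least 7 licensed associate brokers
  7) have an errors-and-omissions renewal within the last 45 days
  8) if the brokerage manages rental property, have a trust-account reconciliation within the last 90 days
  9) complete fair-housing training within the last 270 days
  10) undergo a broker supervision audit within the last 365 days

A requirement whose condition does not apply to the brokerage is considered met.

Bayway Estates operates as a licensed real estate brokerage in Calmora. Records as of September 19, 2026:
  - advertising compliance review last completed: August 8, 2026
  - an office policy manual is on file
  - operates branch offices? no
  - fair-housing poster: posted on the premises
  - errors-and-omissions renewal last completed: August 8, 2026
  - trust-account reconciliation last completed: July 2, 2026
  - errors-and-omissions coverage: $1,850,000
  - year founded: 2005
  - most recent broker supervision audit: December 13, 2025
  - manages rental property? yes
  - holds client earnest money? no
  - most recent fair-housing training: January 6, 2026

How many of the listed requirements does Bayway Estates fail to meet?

1. errors-and-omissions coverage $1,850,000 ≥ $1,625,000 → met
2. fair-housing poster present → met
3. office policy manual present → met
4. advertising compliance review 42 days ago vs limit 45 → met
5. condition 'holds client earnest money' does not hold → requirement n/a → met
6. condition 'operates branch offices' does not hold → requirement n/a → met
7. errors-and-omissions renewal 42 days ago vs limit 45 → met
8. condition 'manages rental property' holds; trust-account reconciliation 79 days ago vs limit 90 → met
9. fair-housing training 256 days ago vs limit 270 → met
10. broker supervision audit 280 days ago vs limit 365 → met
Not met: 0 of 10

0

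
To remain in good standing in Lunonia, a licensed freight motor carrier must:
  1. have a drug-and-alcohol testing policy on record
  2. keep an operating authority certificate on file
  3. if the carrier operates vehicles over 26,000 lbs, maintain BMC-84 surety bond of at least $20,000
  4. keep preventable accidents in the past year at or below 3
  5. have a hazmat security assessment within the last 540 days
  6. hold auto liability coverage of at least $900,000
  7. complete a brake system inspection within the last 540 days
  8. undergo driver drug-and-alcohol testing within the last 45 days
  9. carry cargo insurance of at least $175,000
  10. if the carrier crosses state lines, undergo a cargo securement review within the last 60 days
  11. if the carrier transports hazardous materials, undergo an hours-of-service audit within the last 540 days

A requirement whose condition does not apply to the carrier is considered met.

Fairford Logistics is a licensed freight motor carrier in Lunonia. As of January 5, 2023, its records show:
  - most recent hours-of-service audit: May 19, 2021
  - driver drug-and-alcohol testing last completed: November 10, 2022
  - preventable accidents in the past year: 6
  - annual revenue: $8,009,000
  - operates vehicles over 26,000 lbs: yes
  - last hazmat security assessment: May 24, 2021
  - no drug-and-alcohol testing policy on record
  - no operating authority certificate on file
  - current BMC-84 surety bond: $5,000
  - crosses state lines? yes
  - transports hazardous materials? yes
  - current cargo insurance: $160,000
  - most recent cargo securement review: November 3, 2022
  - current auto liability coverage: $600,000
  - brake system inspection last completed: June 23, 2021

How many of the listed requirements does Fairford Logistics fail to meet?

1. drug-and-alcohol testing policy absent → not met
2. operating authority certificate absent → not met
3. condition 'operates vehicles over 26,000 lbs' holds; BMC-84 surety bond $5,000 < $20,000 → not met
4. preventable accidents in the past year 6 > 3 → not met
5. hazmat security assessment 591 days ago vs limit 540 → not met
6. auto liability coverage $600,000 < $900,000 → not met
7. brake system inspection 561 days ago vs limit 540 → not met
8. driver drug-and-alcohol testing 56 days ago vs limit 45 → not met
9. cargo insurance $160,000 < $175,000 → not met
10. condition 'crosses state lines' holds; cargo securement review 63 days ago vs limit 60 → not met
11. condition 'transports hazardous materials' holds; hours-of-service audit 596 days ago vs limit 540 → not met
Not met: 11 of 11

11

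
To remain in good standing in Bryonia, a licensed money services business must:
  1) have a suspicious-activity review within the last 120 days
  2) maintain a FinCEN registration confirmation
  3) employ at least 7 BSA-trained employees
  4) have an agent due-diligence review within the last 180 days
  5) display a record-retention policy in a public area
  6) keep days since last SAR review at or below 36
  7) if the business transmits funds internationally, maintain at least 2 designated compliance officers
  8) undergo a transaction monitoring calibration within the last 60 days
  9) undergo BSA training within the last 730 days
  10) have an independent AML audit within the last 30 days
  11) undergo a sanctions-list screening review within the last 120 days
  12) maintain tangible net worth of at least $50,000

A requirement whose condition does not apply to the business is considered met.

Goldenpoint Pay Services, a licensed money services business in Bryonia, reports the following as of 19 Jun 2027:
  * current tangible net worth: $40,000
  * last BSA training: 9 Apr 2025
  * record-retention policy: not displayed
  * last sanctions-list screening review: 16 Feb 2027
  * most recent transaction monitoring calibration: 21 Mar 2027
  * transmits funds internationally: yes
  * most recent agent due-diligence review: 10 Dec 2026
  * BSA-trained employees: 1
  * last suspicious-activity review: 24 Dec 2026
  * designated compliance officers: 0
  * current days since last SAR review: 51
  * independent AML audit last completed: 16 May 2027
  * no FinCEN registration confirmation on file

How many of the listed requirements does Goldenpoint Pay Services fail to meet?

1. suspicious-activity review 177 days ago vs limit 120 → not met
2. FinCEN registration confirmation absent → not met
3. BSA-trained employees 1 < 7 → not met
4. agent due-diligence review 191 days ago vs limit 180 → not met
5. record-retention policy absent → not met
6. days since last SAR review 51 > 36 → not met
7. condition 'transmits funds internationally' holds; designated compliance officers 0 < 2 → not met
8. transaction monitoring calibration 90 days ago vs limit 60 → not met
9. BSA training 801 days ago vs limit 730 → not met
10. independent AML audit 34 days ago vs limit 30 → not met
11. sanctions-list screening review 123 days ago vs limit 120 → not met
12. tangible net worth $40,000 < $50,000 → not met
Not met: 12 of 12

12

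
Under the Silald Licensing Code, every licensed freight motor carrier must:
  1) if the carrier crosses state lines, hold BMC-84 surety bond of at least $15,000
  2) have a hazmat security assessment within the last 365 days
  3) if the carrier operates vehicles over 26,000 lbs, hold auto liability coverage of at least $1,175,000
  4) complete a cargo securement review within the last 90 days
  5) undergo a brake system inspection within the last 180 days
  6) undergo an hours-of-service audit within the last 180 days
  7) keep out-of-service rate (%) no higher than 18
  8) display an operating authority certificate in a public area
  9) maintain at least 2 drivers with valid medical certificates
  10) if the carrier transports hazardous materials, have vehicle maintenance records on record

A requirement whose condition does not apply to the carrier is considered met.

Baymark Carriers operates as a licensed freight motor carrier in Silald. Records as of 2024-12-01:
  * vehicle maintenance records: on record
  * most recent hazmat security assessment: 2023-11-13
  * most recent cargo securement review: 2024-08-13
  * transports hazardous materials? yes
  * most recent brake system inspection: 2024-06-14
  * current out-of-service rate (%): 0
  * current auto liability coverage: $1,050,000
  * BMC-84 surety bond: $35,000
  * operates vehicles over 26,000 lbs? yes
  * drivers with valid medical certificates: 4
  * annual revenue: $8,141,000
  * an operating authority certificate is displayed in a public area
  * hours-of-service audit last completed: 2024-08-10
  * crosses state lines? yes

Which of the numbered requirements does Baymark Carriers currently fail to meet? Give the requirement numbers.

1. condition 'crosses state lines' holds; BMC-84 surety bond $35,000 ≥ $15,000 → met
2. hazmat security assessment 384 days ago vs limit 365 → not met
3. condition 'operates vehicles over 26,000 lbs' holds; auto liability coverage $1,050,000 < $1,175,000 → not met
4. cargo securement review 110 days ago vs limit 90 → not met
5. brake system inspection 170 days ago vs limit 180 → met
6. hours-of-service audit 113 days ago vs limit 180 → met
7. out-of-service rate (%) 0 ≤ 18 → met
8. operating authority certificate present → met
9. drivers with valid medical certificates 4 ≥ 2 → met
10. condition 'transports hazardous materials' holds; vehicle maintenance records present → met
Not met: 2, 3, 4

2, 3, 4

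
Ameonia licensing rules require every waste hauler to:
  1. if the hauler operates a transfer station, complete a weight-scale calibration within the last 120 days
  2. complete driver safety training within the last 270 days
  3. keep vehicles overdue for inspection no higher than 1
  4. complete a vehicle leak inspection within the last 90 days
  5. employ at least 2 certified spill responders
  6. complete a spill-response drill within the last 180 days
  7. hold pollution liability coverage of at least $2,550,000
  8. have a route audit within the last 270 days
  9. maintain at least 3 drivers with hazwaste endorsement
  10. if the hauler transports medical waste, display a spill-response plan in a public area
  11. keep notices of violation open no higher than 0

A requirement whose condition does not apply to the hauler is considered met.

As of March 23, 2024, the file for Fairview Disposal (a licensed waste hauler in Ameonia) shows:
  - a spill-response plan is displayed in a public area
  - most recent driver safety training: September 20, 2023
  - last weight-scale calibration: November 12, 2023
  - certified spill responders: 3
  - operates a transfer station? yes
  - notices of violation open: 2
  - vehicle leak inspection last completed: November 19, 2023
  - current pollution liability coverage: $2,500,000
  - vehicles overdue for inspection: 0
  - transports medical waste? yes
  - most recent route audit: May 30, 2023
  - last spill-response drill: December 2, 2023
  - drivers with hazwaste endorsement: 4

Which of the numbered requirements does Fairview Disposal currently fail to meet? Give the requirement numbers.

1. condition 'operates a transfer station' holds; weight-scale calibration 132 days ago vs limit 120 → not met
2. driver safety training 185 days ago vs limit 270 → met
3. vehicles overdue for inspection 0 ≤ 1 → met
4. vehicle leak inspection 125 days ago vs limit 90 → not met
5. certified spill responders 3 ≥ 2 → met
6. spill-response drill 112 days ago vs limit 180 → met
7. pollution liability coverage $2,500,000 < $2,550,000 → not met
8. route audit 298 days ago vs limit 270 → not met
9. drivers with hazwaste endorsement 4 ≥ 3 → met
10. condition 'transports medical waste' holds; spill-response plan present → met
11. notices of violation open 2 > 0 → not met
Not met: 1, 4, 7, 8, 11

1, 4, 7, 8, 11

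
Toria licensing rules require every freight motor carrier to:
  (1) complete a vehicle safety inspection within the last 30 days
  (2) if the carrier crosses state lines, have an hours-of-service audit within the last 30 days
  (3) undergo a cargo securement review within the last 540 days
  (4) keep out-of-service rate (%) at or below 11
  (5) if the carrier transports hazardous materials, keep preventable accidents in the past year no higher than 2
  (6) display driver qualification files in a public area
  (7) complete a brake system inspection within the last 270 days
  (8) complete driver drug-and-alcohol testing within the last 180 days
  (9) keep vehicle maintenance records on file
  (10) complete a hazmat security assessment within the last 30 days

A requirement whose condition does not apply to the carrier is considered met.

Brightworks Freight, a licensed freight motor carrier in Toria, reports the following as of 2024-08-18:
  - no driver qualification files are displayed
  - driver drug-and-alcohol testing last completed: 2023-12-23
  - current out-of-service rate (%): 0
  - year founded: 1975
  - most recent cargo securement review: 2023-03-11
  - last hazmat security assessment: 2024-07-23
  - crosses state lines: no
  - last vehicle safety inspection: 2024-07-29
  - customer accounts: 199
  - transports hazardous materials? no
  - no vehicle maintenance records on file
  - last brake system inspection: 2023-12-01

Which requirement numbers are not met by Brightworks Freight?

6, 8, 9

1. vehicle safety inspection 20 days ago vs limit 30 → met
2. condition 'crosses state lines' does not hold → requirement n/a → met
3. cargo securement review 526 days ago vs limit 540 → met
4. out-of-service rate (%) 0 ≤ 11 → met
5. condition 'transports hazardous materials' does not hold → requirement n/a → met
6. driver qualification files absent → not met
7. brake system inspection 261 days ago vs limit 270 → met
8. driver drug-and-alcohol testing 239 days ago vs limit 180 → not met
9. vehicle maintenance records absent → not met
10. hazmat security assessment 26 days ago vs limit 30 → met
Not met: 6, 8, 9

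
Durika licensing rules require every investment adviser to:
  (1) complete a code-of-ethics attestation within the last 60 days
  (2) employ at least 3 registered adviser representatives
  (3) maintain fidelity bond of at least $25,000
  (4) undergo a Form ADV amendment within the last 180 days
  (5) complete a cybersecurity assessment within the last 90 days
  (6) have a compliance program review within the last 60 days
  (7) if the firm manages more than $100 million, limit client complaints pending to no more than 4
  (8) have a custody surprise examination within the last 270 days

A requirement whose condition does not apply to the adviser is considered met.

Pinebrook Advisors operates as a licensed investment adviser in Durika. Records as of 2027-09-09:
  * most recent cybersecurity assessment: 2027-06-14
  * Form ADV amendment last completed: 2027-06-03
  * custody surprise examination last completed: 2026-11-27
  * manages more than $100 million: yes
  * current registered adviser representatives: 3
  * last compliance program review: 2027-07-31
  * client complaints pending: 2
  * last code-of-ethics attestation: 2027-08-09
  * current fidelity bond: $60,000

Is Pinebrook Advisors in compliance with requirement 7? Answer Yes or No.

Yes

7. condition 'manages more than $100 million' holds; client complaints pending 2 ≤ 4 → met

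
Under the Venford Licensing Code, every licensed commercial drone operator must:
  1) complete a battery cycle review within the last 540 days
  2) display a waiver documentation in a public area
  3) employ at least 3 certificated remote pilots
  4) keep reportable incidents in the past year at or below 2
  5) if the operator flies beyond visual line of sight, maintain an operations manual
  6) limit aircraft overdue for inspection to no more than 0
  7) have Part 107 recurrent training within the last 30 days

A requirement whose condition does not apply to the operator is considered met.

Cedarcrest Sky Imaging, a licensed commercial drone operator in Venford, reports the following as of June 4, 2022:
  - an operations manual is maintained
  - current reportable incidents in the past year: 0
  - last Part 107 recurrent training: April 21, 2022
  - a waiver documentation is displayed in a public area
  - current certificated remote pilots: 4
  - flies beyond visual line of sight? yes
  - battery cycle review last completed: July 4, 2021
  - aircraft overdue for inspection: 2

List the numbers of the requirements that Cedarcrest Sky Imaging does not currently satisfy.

1. battery cycle review 335 days ago vs limit 540 → met
2. waiver documentation present → met
3. certificated remote pilots 4 ≥ 3 → met
4. reportable incidents in the past year 0 ≤ 2 → met
5. condition 'flies beyond visual line of sight' holds; operations manual present → met
6. aircraft overdue for inspection 2 > 0 → not met
7. Part 107 recurrent training 44 days ago vs limit 30 → not met
Not met: 6, 7

6, 7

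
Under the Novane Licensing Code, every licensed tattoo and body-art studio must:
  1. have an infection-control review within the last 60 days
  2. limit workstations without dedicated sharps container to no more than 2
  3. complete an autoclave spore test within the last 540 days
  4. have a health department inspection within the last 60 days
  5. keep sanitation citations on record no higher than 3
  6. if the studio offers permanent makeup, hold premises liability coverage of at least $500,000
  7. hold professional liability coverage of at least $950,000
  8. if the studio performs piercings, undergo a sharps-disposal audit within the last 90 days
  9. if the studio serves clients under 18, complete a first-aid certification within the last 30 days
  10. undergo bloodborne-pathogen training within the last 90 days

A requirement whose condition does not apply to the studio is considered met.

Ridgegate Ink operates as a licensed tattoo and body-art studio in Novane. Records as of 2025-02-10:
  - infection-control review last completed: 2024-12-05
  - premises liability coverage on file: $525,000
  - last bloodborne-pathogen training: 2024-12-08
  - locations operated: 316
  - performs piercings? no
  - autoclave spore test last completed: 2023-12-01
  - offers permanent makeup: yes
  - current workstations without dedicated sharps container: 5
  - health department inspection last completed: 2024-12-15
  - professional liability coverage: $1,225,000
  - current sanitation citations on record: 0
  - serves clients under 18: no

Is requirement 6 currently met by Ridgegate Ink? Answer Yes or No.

6. condition 'offers permanent makeup' holds; premises liability coverage $525,000 ≥ $500,000 → met

Yes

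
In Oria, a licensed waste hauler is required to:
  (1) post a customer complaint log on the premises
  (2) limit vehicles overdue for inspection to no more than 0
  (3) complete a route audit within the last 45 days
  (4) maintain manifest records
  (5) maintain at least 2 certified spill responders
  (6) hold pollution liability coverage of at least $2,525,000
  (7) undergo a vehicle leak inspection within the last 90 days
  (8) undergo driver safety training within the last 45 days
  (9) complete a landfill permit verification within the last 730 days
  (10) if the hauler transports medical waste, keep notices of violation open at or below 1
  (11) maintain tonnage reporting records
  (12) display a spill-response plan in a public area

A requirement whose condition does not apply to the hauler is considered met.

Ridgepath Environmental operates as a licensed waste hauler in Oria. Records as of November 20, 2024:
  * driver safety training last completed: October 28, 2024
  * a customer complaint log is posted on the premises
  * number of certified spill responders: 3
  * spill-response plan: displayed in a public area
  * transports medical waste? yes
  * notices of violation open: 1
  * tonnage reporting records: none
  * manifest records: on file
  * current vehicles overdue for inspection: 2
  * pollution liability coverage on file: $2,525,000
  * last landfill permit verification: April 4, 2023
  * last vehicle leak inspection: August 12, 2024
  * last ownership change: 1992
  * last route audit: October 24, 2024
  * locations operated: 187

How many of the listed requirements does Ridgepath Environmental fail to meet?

1. customer complaint log present → met
2. vehicles overdue for inspection 2 > 0 → not met
3. route audit 27 days ago vs limit 45 → met
4. manifest records present → met
5. certified spill responders 3 ≥ 2 → met
6. pollution liability coverage $2,525,000 ≥ $2,525,000 → met
7. vehicle leak inspection 100 days ago vs limit 90 → not met
8. driver safety training 23 days ago vs limit 45 → met
9. landfill permit verification 596 days ago vs limit 730 → met
10. condition 'transports medical waste' holds; notices of violation open 1 ≤ 1 → met
11. tonnage reporting records absent → not met
12. spill-response plan present → met
Not met: 3 of 12

3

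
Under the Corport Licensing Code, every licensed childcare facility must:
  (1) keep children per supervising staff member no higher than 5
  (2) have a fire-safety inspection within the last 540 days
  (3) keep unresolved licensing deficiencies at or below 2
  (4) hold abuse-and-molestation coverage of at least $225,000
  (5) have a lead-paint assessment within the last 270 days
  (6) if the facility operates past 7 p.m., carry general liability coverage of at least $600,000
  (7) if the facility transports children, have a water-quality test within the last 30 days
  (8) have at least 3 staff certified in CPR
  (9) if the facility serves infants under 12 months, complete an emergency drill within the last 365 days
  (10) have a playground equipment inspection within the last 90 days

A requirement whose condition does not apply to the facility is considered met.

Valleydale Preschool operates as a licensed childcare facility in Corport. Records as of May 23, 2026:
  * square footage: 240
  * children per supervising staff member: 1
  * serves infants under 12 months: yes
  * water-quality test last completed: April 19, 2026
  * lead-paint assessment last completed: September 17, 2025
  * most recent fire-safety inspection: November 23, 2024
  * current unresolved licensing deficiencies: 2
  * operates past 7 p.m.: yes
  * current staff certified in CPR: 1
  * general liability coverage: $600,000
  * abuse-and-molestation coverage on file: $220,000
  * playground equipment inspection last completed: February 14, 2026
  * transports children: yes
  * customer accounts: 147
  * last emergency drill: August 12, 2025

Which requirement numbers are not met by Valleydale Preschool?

2, 4, 7, 8, 10

1. children per supervising staff member 1 ≤ 5 → met
2. fire-safety inspection 546 days ago vs limit 540 → not met
3. unresolved licensing deficiencies 2 ≤ 2 → met
4. abuse-and-molestation coverage $220,000 < $225,000 → not met
5. lead-paint assessment 248 days ago vs limit 270 → met
6. condition 'operates past 7 p.m.' holds; general liability coverage $600,000 ≥ $600,000 → met
7. condition 'transports children' holds; water-quality test 34 days ago vs limit 30 → not met
8. staff certified in CPR 1 < 3 → not met
9. condition 'serves infants under 12 months' holds; emergency drill 284 days ago vs limit 365 → met
10. playground equipment inspection 98 days ago vs limit 90 → not met
Not met: 2, 4, 7, 8, 10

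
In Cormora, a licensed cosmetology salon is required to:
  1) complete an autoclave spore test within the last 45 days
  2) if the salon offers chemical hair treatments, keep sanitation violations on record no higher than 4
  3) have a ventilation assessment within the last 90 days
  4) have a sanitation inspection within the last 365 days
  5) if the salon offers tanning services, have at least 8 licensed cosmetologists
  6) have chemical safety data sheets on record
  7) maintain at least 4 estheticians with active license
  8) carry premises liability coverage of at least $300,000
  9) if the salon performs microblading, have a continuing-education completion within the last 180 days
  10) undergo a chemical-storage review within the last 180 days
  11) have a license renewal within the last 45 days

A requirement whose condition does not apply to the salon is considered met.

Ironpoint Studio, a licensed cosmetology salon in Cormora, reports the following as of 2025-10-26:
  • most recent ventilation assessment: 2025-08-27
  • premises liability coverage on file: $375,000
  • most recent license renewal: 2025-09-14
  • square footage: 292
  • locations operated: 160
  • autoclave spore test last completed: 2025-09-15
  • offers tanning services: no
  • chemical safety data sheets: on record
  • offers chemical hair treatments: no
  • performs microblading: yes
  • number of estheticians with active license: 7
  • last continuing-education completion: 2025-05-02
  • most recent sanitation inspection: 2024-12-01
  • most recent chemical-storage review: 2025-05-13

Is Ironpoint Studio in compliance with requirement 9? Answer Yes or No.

9. condition 'performs microblading' holds; continuing-education completion 177 days ago vs limit 180 → met

Yes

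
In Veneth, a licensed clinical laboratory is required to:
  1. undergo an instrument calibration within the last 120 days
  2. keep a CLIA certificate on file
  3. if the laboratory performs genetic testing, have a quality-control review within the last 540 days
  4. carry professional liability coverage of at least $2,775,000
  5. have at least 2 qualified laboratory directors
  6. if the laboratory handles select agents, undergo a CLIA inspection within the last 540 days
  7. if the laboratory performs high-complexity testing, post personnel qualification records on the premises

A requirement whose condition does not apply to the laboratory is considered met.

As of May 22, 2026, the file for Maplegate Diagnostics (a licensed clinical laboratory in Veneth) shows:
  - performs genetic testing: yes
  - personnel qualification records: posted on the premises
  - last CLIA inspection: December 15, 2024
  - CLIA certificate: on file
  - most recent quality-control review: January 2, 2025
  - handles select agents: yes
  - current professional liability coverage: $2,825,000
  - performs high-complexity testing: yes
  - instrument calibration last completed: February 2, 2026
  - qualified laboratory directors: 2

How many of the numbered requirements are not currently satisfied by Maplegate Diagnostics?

0

1. instrument calibration 109 days ago vs limit 120 → met
2. CLIA certificate present → met
3. condition 'performs genetic testing' holds; quality-control review 505 days ago vs limit 540 → met
4. professional liability coverage $2,825,000 ≥ $2,775,000 → met
5. qualified laboratory directors 2 ≥ 2 → met
6. condition 'handles select agents' holds; CLIA inspection 523 days ago vs limit 540 → met
7. condition 'performs high-complexity testing' holds; personnel qualification records present → met
Not met: 0 of 7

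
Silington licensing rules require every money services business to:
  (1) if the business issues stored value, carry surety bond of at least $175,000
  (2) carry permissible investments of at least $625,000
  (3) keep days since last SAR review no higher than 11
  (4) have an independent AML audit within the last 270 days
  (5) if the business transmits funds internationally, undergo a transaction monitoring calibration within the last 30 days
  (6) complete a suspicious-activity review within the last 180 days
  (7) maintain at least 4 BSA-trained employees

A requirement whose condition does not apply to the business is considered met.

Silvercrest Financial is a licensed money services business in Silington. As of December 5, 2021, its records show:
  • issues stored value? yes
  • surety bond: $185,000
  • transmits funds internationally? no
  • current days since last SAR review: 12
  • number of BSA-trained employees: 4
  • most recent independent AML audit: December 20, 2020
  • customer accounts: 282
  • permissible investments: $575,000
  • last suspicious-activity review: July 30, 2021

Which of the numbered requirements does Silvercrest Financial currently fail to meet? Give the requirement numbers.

1. condition 'issues stored value' holds; surety bond $185,000 ≥ $175,000 → met
2. permissible investments $575,000 < $625,000 → not met
3. days since last SAR review 12 > 11 → not met
4. independent AML audit 350 days ago vs limit 270 → not met
5. condition 'transmits funds internationally' does not hold → requirement n/a → met
6. suspicious-activity review 128 days ago vs limit 180 → met
7. BSA-trained employees 4 ≥ 4 → met
Not met: 2, 3, 4

2, 3, 4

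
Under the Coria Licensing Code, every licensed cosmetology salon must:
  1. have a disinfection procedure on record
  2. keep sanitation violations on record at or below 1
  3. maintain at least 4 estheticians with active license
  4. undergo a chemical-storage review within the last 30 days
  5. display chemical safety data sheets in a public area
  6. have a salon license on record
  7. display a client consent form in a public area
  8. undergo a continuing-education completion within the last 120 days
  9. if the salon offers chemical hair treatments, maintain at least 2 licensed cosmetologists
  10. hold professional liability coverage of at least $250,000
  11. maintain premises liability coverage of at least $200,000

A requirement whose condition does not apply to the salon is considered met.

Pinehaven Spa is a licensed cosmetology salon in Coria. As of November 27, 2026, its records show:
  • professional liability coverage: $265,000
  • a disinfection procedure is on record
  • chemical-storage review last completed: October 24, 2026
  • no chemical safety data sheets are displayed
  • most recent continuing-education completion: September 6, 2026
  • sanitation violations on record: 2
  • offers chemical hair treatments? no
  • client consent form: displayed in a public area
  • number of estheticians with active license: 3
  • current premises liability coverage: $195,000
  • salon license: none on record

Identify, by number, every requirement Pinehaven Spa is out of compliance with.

2, 3, 4, 5, 6, 11

1. disinfection procedure present → met
2. sanitation violations on record 2 > 1 → not met
3. estheticians with active license 3 < 4 → not met
4. chemical-storage review 34 days ago vs limit 30 → not met
5. chemical safety data sheets absent → not met
6. salon license absent → not met
7. client consent form present → met
8. continuing-education completion 82 days ago vs limit 120 → met
9. condition 'offers chemical hair treatments' does not hold → requirement n/a → met
10. professional liability coverage $265,000 ≥ $250,000 → met
11. premises liability coverage $195,000 < $200,000 → not met
Not met: 2, 3, 4, 5, 6, 11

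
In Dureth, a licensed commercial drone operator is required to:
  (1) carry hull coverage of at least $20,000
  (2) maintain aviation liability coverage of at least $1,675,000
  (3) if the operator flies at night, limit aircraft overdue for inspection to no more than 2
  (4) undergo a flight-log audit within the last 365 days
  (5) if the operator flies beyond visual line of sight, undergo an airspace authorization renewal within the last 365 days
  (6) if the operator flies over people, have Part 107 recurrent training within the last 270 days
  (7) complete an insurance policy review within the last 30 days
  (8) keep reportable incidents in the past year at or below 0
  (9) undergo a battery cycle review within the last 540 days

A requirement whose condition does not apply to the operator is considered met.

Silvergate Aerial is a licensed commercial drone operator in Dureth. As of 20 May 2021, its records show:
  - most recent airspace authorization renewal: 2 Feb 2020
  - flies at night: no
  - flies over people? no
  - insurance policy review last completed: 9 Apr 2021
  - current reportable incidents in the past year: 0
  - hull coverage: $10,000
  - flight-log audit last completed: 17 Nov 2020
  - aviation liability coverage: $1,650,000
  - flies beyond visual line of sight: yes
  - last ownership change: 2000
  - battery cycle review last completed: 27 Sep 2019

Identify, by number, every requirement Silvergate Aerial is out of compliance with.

1, 2, 5, 7, 9

1. hull coverage $10,000 < $20,000 → not met
2. aviation liability coverage $1,650,000 < $1,675,000 → not met
3. condition 'flies at night' does not hold → requirement n/a → met
4. flight-log audit 184 days ago vs limit 365 → met
5. condition 'flies beyond visual line of sight' holds; airspace authorization renewal 473 days ago vs limit 365 → not met
6. condition 'flies over people' does not hold → requirement n/a → met
7. insurance policy review 41 days ago vs limit 30 → not met
8. reportable incidents in the past year 0 ≤ 0 → met
9. battery cycle review 601 days ago vs limit 540 → not met
Not met: 1, 2, 5, 7, 9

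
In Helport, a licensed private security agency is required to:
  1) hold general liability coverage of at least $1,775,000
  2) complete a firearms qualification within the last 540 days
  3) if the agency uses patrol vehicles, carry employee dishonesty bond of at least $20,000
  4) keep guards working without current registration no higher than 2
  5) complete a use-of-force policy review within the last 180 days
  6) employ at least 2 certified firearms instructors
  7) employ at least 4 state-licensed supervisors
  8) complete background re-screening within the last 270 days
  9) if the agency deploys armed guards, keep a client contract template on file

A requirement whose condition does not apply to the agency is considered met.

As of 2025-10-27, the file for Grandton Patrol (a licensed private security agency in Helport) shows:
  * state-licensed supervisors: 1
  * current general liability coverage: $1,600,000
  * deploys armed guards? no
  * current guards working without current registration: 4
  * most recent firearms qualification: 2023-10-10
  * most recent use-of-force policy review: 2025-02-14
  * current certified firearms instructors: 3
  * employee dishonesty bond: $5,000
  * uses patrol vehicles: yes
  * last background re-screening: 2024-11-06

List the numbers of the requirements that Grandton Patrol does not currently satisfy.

1, 2, 3, 4, 5, 7, 8

1. general liability coverage $1,600,000 < $1,775,000 → not met
2. firearms qualification 748 days ago vs limit 540 → not met
3. condition 'uses patrol vehicles' holds; employee dishonesty bond $5,000 < $20,000 → not met
4. guards working without current registration 4 > 2 → not met
5. use-of-force policy review 255 days ago vs limit 180 → not met
6. certified firearms instructors 3 ≥ 2 → met
7. state-licensed supervisors 1 < 4 → not met
8. background re-screening 355 days ago vs limit 270 → not met
9. condition 'deploys armed guards' does not hold → requirement n/a → met
Not met: 1, 2, 3, 4, 5, 7, 8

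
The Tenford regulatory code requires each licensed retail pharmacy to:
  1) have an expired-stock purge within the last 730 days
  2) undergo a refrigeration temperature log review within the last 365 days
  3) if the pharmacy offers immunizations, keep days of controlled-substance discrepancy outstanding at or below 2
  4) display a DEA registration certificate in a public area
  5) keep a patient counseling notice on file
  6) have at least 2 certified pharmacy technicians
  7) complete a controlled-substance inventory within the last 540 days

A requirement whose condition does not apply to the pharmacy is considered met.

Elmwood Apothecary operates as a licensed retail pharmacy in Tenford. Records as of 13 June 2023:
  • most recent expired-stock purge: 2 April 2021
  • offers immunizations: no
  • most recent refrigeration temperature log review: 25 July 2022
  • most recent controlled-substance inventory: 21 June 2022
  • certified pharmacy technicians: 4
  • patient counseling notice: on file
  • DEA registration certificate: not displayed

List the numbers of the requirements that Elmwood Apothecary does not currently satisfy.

1. expired-stock purge 802 days ago vs limit 730 → not met
2. refrigeration temperature log review 323 days ago vs limit 365 → met
3. condition 'offers immunizations' does not hold → requirement n/a → met
4. DEA registration certificate absent → not met
5. patient counseling notice present → met
6. certified pharmacy technicians 4 ≥ 2 → met
7. controlled-substance inventory 357 days ago vs limit 540 → met
Not met: 1, 4

1, 4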